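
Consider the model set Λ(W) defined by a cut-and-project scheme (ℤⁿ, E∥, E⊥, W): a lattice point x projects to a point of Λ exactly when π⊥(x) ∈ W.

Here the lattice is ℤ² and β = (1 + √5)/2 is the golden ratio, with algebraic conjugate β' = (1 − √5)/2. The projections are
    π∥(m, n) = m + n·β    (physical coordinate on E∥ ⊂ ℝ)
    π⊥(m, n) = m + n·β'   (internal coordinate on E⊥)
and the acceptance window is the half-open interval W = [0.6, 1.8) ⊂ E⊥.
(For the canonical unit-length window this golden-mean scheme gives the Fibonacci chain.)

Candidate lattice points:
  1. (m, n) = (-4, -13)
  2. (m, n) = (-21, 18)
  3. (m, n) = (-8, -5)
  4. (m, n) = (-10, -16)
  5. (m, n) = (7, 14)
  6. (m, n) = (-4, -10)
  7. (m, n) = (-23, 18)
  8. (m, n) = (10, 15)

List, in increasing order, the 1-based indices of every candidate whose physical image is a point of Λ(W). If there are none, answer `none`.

Numerically β ≈ 1.61803 and β' = −1/β ≈ -0.61803.
candidate 1: (m,n)=(-4,-13) → π∥ = -4-13·β ≈ -25.03444, π⊥ = -4-13·β' ≈ 4.03444 ∉ [0.6, 1.8) ⇒ out
candidate 2: (m,n)=(-21,18) → π∥ = -21+18·β ≈ 8.12461, π⊥ = -21+18·β' ≈ -32.12461 ∉ [0.6, 1.8) ⇒ out
candidate 3: (m,n)=(-8,-5) → π∥ = -8-5·β ≈ -16.09017, π⊥ = -8-5·β' ≈ -4.90983 ∉ [0.6, 1.8) ⇒ out
candidate 4: (m,n)=(-10,-16) → π∥ = -10-16·β ≈ -35.88854, π⊥ = -10-16·β' ≈ -0.11146 ∉ [0.6, 1.8) ⇒ out
candidate 5: (m,n)=(7,14) → π∥ = 7+14·β ≈ 29.65248, π⊥ = 7+14·β' ≈ -1.65248 ∉ [0.6, 1.8) ⇒ out
candidate 6: (m,n)=(-4,-10) → π∥ = -4-10·β ≈ -20.18034, π⊥ = -4-10·β' ≈ 2.18034 ∉ [0.6, 1.8) ⇒ out
candidate 7: (m,n)=(-23,18) → π∥ = -23+18·β ≈ 6.12461, π⊥ = -23+18·β' ≈ -34.12461 ∉ [0.6, 1.8) ⇒ out
candidate 8: (m,n)=(10,15) → π∥ = 10+15·β ≈ 34.27051, π⊥ = 10+15·β' ≈ 0.72949 ∈ [0.6, 1.8) ⇒ IN Λ

8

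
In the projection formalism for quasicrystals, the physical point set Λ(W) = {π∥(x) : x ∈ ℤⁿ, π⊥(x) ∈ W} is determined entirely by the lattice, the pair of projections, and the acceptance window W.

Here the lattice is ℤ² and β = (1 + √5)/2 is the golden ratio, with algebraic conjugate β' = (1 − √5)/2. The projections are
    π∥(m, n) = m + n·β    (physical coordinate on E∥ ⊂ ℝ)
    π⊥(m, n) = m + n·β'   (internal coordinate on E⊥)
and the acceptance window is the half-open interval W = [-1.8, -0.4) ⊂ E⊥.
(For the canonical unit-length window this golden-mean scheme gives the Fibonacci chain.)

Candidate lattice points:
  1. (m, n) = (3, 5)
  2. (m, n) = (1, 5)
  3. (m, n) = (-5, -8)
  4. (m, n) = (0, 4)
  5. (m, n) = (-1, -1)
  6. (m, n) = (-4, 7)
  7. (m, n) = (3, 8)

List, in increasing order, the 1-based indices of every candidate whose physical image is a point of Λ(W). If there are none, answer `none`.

Numerically β ≈ 1.6180 and β' = −1/β ≈ -0.6180.
candidate 1: (m,n)=(3,5) → π∥ = 3+5·β ≈ 11.0902, π⊥ = 3+5·β' ≈ -0.0902 ∉ [-1.8, -0.4) ⇒ out
candidate 2: (m,n)=(1,5) → π∥ = 1+5·β ≈ 9.0902, π⊥ = 1+5·β' ≈ -2.0902 ∉ [-1.8, -0.4) ⇒ out
candidate 3: (m,n)=(-5,-8) → π∥ = -5-8·β ≈ -17.9443, π⊥ = -5-8·β' ≈ -0.0557 ∉ [-1.8, -0.4) ⇒ out
candidate 4: (m,n)=(0,4) → π∥ = 0+4·β ≈ 6.4721, π⊥ = 0+4·β' ≈ -2.4721 ∉ [-1.8, -0.4) ⇒ out
candidate 5: (m,n)=(-1,-1) → π∥ = -1-1·β ≈ -2.6180, π⊥ = -1-1·β' ≈ -0.3820 ∉ [-1.8, -0.4) ⇒ out
candidate 6: (m,n)=(-4,7) → π∥ = -4+7·β ≈ 7.3262, π⊥ = -4+7·β' ≈ -8.3262 ∉ [-1.8, -0.4) ⇒ out
candidate 7: (m,n)=(3,8) → π∥ = 3+8·β ≈ 15.9443, π⊥ = 3+8·β' ≈ -1.9443 ∉ [-1.8, -0.4) ⇒ out

none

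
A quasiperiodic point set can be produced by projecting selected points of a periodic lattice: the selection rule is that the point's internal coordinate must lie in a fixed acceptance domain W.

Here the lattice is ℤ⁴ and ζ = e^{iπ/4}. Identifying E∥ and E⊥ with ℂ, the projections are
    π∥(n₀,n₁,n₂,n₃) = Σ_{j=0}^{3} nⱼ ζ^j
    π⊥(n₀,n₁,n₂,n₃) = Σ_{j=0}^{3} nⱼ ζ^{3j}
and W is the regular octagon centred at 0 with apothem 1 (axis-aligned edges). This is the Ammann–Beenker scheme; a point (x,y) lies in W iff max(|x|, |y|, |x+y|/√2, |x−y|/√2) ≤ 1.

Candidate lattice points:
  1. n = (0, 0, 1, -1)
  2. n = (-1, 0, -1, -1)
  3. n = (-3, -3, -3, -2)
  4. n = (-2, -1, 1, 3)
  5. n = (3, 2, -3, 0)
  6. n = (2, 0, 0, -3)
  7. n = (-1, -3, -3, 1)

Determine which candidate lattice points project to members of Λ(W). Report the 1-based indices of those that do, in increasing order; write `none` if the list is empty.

π⊥(n) = n₀ + n₁ζ³ + n₂ζ⁶ + n₃ζ⁹ where ζ = e^{iπ/4}.
candidate 1: n = (0, 0, 1, -1) → π⊥ ≈ (-0.7071, -1.7071); max(|x|,|y|,|x±y|/√2) = 1.7071 > 1 ⇒ ∉ W
candidate 2: n = (-1, 0, -1, -1) → π⊥ ≈ (-1.7071, +0.2929); max(|x|,|y|,|x±y|/√2) = 1.7071 > 1 ⇒ ∉ W
candidate 3: n = (-3, -3, -3, -2) → π⊥ ≈ (-2.2929, -0.5355); max(|x|,|y|,|x±y|/√2) = 2.2929 > 1 ⇒ ∉ W
candidate 4: n = (-2, -1, 1, 3) → π⊥ ≈ (+0.8284, +0.4142); max(|x|,|y|,|x±y|/√2) = 0.8787 ≤ 1 ⇒ ∈ W
candidate 5: n = (3, 2, -3, 0) → π⊥ ≈ (+1.5858, +4.4142); max(|x|,|y|,|x±y|/√2) = 4.4142 > 1 ⇒ ∉ W
candidate 6: n = (2, 0, 0, -3) → π⊥ ≈ (-0.1213, -2.1213); max(|x|,|y|,|x±y|/√2) = 2.1213 > 1 ⇒ ∉ W
candidate 7: n = (-1, -3, -3, 1) → π⊥ ≈ (+1.8284, +1.5858); max(|x|,|y|,|x±y|/√2) = 2.4142 > 1 ⇒ ∉ W

4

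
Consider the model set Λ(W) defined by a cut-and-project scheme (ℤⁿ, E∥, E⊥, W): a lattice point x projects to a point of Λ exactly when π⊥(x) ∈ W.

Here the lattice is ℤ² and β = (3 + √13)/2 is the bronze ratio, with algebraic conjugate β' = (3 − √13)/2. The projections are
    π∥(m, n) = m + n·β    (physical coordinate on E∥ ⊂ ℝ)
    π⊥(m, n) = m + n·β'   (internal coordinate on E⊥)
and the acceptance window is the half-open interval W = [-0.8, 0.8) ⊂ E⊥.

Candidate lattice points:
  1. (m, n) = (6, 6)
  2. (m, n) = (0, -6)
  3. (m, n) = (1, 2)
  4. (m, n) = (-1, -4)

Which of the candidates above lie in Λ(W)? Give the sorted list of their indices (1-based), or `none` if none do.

3, 4

Numerically β ≈ 3.3028 and β' = −1/β ≈ -0.3028.
#1 (6,6): internal coord 6 + (6)·β' = +4.1833; +4.1833 ∉ [-0.8, 0.8) → out
#2 (0,-6): internal coord 0 + (-6)·β' = +1.8167; +1.8167 ∉ [-0.8, 0.8) → out
#3 (1,2): internal coord 1 + (2)·β' = +0.3944; +0.3944 ∈ [-0.8, 0.8) → IN Λ
#4 (-1,-4): internal coord -1 + (-4)·β' = +0.2111; +0.2111 ∈ [-0.8, 0.8) → IN Λ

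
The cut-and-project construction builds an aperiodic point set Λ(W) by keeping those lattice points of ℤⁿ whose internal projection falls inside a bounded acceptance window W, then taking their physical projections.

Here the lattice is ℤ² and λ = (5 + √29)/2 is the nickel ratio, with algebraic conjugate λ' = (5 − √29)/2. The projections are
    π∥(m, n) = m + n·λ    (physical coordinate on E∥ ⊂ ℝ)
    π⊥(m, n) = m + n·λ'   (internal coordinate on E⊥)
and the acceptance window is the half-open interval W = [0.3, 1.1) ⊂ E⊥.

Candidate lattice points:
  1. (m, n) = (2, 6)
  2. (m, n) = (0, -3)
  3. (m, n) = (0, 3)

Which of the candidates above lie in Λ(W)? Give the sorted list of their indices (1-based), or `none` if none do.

1, 2

Numerically λ ≈ 5.192582 and λ' = −1/λ ≈ -0.192582.
#1 (2,6): internal coord 2 + (6)·λ' = +0.844506; +0.844506 ∈ [0.3, 1.1) → IN Λ
#2 (0,-3): internal coord 0 + (-3)·λ' = +0.577747; +0.577747 ∈ [0.3, 1.1) → IN Λ
#3 (0,3): internal coord 0 + (3)·λ' = -0.577747; -0.577747 ∉ [0.3, 1.1) → out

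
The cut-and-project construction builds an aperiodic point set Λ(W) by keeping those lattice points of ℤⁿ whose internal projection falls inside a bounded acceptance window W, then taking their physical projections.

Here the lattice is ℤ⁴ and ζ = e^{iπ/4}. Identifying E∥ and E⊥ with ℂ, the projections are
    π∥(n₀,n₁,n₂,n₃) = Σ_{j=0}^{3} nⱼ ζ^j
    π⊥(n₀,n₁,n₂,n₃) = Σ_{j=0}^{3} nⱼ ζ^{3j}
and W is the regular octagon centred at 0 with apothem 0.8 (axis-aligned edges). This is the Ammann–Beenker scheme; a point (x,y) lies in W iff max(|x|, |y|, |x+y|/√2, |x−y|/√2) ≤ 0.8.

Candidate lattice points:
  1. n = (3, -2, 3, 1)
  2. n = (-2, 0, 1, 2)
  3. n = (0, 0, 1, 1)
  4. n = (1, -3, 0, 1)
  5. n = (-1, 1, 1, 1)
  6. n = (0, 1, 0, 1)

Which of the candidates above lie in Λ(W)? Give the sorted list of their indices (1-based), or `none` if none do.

2, 3

π⊥(n) = n₀ + n₁ζ³ + n₂ζ⁶ + n₃ζ⁹ where ζ = e^{iπ/4}.
candidate 1: n = (3, -2, 3, 1) → π⊥ ≈ (+5.12132, -3.70711); max(|x|,|y|,|x±y|/√2) = 6.24264 > 0.8 ⇒ ∉ W
candidate 2: n = (-2, 0, 1, 2) → π⊥ ≈ (-0.58579, +0.41421); max(|x|,|y|,|x±y|/√2) = 0.70711 ≤ 0.8 ⇒ ∈ W
candidate 3: n = (0, 0, 1, 1) → π⊥ ≈ (+0.70711, -0.29289); max(|x|,|y|,|x±y|/√2) = 0.70711 ≤ 0.8 ⇒ ∈ W
candidate 4: n = (1, -3, 0, 1) → π⊥ ≈ (+3.82843, -1.41421); max(|x|,|y|,|x±y|/√2) = 3.82843 > 0.8 ⇒ ∉ W
candidate 5: n = (-1, 1, 1, 1) → π⊥ ≈ (-1.00000, +0.41421); max(|x|,|y|,|x±y|/√2) = 1.00000 > 0.8 ⇒ ∉ W
candidate 6: n = (0, 1, 0, 1) → π⊥ ≈ (+0.00000, +1.41421); max(|x|,|y|,|x±y|/√2) = 1.41421 > 0.8 ⇒ ∉ W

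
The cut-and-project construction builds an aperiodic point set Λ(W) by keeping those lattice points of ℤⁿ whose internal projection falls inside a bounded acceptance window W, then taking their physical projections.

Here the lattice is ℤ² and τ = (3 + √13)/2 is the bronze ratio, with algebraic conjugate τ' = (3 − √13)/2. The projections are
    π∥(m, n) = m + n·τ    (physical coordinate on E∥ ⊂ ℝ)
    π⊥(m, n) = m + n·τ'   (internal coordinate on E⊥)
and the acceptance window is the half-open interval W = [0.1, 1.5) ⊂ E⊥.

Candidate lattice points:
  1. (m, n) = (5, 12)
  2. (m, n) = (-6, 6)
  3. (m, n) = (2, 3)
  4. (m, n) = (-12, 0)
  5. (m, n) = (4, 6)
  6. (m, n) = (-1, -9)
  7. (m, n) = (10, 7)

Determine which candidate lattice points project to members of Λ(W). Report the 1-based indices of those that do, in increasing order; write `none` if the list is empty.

τ' = (3−√13)/2 ≈ -0.3028.
candidate 1: (m,n)=(5,12) → π∥ = 5+12·τ ≈ 44.6333, π⊥ = 5+12·τ' ≈ 1.3667 ∈ [0.1, 1.5) ⇒ IN Λ
candidate 2: (m,n)=(-6,6) → π∥ = -6+6·τ ≈ 13.8167, π⊥ = -6+6·τ' ≈ -7.8167 ∉ [0.1, 1.5) ⇒ out
candidate 3: (m,n)=(2,3) → π∥ = 2+3·τ ≈ 11.9083, π⊥ = 2+3·τ' ≈ 1.0917 ∈ [0.1, 1.5) ⇒ IN Λ
candidate 4: (m,n)=(-12,0) → π∥ = -12+0·τ ≈ -12.0000, π⊥ = -12+0·τ' ≈ -12.0000 ∉ [0.1, 1.5) ⇒ out
candidate 5: (m,n)=(4,6) → π∥ = 4+6·τ ≈ 23.8167, π⊥ = 4+6·τ' ≈ 2.1833 ∉ [0.1, 1.5) ⇒ out
candidate 6: (m,n)=(-1,-9) → π∥ = -1-9·τ ≈ -30.7250, π⊥ = -1-9·τ' ≈ 1.7250 ∉ [0.1, 1.5) ⇒ out
candidate 7: (m,n)=(10,7) → π∥ = 10+7·τ ≈ 33.1194, π⊥ = 10+7·τ' ≈ 7.8806 ∉ [0.1, 1.5) ⇒ out

1, 3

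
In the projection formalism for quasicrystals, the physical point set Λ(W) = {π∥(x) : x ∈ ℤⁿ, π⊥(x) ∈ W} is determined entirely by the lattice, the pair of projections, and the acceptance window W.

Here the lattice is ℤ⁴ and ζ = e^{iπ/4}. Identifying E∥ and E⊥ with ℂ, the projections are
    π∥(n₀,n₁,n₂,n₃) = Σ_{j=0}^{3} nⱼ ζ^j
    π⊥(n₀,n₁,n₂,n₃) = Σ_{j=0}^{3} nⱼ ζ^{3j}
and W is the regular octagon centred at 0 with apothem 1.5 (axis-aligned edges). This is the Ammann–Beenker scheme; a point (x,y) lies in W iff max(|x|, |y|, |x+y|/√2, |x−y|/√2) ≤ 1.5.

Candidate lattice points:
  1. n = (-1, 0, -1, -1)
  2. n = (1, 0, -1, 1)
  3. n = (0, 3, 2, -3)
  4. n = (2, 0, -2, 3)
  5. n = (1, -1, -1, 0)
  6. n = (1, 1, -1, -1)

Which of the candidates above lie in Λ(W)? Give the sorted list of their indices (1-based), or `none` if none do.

6

With ζ = e^{iπ/4} the internal vectors are ζ^0,ζ^3,ζ^6,ζ^9.
candidate 1: n = (-1, 0, -1, -1) → π⊥ ≈ (-1.707107, +0.292893); max(|x|,|y|,|x±y|/√2) = 1.707107 > 1.5 ⇒ ∉ W
candidate 2: n = (1, 0, -1, 1) → π⊥ ≈ (+1.707107, +1.707107); max(|x|,|y|,|x±y|/√2) = 2.414214 > 1.5 ⇒ ∉ W
candidate 3: n = (0, 3, 2, -3) → π⊥ ≈ (-4.242641, -2.000000); max(|x|,|y|,|x±y|/√2) = 4.414214 > 1.5 ⇒ ∉ W
candidate 4: n = (2, 0, -2, 3) → π⊥ ≈ (+4.121320, +4.121320); max(|x|,|y|,|x±y|/√2) = 5.828427 > 1.5 ⇒ ∉ W
candidate 5: n = (1, -1, -1, 0) → π⊥ ≈ (+1.707107, +0.292893); max(|x|,|y|,|x±y|/√2) = 1.707107 > 1.5 ⇒ ∉ W
candidate 6: n = (1, 1, -1, -1) → π⊥ ≈ (-0.414214, +1.000000); max(|x|,|y|,|x±y|/√2) = 1.000000 ≤ 1.5 ⇒ ∈ W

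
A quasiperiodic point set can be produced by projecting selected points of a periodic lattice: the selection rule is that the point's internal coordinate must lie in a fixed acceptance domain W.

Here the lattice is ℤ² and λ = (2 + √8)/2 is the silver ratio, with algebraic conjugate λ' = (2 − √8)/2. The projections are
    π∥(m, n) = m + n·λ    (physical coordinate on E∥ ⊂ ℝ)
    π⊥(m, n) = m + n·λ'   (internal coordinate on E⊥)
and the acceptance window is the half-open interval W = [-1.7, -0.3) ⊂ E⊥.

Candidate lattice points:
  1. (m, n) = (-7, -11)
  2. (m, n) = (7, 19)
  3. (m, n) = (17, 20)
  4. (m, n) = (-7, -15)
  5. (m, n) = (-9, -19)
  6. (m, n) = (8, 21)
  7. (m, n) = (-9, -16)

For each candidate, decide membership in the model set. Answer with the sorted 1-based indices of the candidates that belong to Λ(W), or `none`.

Compute λ' = (2−√8)/2 = -0.414214, so π⊥(m,n) = m -0.414214·n.
#1 (-7,-11): internal coord -7 + (-11)·λ' = -2.443651; -2.443651 ∉ [-1.7, -0.3) → out
#2 (7,19): internal coord 7 + (19)·λ' = -0.870058; -0.870058 ∈ [-1.7, -0.3) → IN Λ
#3 (17,20): internal coord 17 + (20)·λ' = +8.715729; +8.715729 ∉ [-1.7, -0.3) → out
#4 (-7,-15): internal coord -7 + (-15)·λ' = -0.786797; -0.786797 ∈ [-1.7, -0.3) → IN Λ
#5 (-9,-19): internal coord -9 + (-19)·λ' = -1.129942; -1.129942 ∈ [-1.7, -0.3) → IN Λ
#6 (8,21): internal coord 8 + (21)·λ' = -0.698485; -0.698485 ∈ [-1.7, -0.3) → IN Λ
#7 (-9,-16): internal coord -9 + (-16)·λ' = -2.372583; -2.372583 ∉ [-1.7, -0.3) → out

2, 4, 5, 6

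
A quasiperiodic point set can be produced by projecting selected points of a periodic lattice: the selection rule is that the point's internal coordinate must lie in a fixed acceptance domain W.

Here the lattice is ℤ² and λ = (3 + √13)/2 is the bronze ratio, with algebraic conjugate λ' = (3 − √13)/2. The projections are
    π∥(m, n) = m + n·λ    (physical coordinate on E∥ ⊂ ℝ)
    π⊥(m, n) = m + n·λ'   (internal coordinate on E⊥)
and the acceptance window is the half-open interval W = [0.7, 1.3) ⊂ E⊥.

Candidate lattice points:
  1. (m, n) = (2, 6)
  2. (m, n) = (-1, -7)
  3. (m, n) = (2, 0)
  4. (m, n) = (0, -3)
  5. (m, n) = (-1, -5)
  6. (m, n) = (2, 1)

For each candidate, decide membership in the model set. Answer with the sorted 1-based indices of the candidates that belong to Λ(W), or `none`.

λ' = (3−√13)/2 ≈ -0.30278.
#1 (2,6): internal coord 2 + (6)·λ' = +0.18335; +0.18335 ∉ [0.7, 1.3) → out
#2 (-1,-7): internal coord -1 + (-7)·λ' = +1.11943; +1.11943 ∈ [0.7, 1.3) → IN Λ
#3 (2,0): internal coord 2 + (0)·λ' = +2.00000; +2.00000 ∉ [0.7, 1.3) → out
#4 (0,-3): internal coord 0 + (-3)·λ' = +0.90833; +0.90833 ∈ [0.7, 1.3) → IN Λ
#5 (-1,-5): internal coord -1 + (-5)·λ' = +0.51388; +0.51388 ∉ [0.7, 1.3) → out
#6 (2,1): internal coord 2 + (1)·λ' = +1.69722; +1.69722 ∉ [0.7, 1.3) → out

2, 4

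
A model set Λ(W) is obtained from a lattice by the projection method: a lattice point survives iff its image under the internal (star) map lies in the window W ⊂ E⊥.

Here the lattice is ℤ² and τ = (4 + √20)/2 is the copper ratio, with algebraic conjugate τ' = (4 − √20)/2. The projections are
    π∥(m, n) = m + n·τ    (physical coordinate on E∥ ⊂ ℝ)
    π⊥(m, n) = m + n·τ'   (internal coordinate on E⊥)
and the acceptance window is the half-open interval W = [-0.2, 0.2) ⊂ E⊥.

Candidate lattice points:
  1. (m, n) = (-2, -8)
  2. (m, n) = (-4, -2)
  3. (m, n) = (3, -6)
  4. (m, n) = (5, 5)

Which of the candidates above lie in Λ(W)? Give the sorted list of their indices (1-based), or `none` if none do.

τ' = (4−√20)/2 ≈ -0.236068.
candidate 1: (m,n)=(-2,-8) → π∥ = -2-8·τ ≈ -35.888544, π⊥ = -2-8·τ' ≈ -0.111456 ∈ [-0.2, 0.2) ⇒ IN Λ
candidate 2: (m,n)=(-4,-2) → π∥ = -4-2·τ ≈ -12.472136, π⊥ = -4-2·τ' ≈ -3.527864 ∉ [-0.2, 0.2) ⇒ out
candidate 3: (m,n)=(3,-6) → π∥ = 3-6·τ ≈ -22.416408, π⊥ = 3-6·τ' ≈ 4.416408 ∉ [-0.2, 0.2) ⇒ out
candidate 4: (m,n)=(5,5) → π∥ = 5+5·τ ≈ 26.180340, π⊥ = 5+5·τ' ≈ 3.819660 ∉ [-0.2, 0.2) ⇒ out

1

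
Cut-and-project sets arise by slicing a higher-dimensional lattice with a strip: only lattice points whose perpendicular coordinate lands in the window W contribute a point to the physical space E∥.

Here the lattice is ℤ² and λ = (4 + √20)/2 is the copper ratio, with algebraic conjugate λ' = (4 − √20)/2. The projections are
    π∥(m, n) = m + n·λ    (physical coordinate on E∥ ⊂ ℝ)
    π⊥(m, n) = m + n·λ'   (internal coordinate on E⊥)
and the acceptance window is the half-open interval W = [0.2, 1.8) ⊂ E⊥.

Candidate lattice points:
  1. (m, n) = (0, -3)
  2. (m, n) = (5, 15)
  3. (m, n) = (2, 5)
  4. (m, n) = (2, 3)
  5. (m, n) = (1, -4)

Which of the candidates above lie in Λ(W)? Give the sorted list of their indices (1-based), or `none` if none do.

Numerically λ ≈ 4.2361 and λ' = −1/λ ≈ -0.2361.
candidate 1: (m,n)=(0,-3) → π∥ = 0-3·λ ≈ -12.7082, π⊥ = 0-3·λ' ≈ 0.7082 ∈ [0.2, 1.8) ⇒ IN Λ
candidate 2: (m,n)=(5,15) → π∥ = 5+15·λ ≈ 68.5410, π⊥ = 5+15·λ' ≈ 1.4590 ∈ [0.2, 1.8) ⇒ IN Λ
candidate 3: (m,n)=(2,5) → π∥ = 2+5·λ ≈ 23.1803, π⊥ = 2+5·λ' ≈ 0.8197 ∈ [0.2, 1.8) ⇒ IN Λ
candidate 4: (m,n)=(2,3) → π∥ = 2+3·λ ≈ 14.7082, π⊥ = 2+3·λ' ≈ 1.2918 ∈ [0.2, 1.8) ⇒ IN Λ
candidate 5: (m,n)=(1,-4) → π∥ = 1-4·λ ≈ -15.9443, π⊥ = 1-4·λ' ≈ 1.9443 ∉ [0.2, 1.8) ⇒ out

1, 2, 3, 4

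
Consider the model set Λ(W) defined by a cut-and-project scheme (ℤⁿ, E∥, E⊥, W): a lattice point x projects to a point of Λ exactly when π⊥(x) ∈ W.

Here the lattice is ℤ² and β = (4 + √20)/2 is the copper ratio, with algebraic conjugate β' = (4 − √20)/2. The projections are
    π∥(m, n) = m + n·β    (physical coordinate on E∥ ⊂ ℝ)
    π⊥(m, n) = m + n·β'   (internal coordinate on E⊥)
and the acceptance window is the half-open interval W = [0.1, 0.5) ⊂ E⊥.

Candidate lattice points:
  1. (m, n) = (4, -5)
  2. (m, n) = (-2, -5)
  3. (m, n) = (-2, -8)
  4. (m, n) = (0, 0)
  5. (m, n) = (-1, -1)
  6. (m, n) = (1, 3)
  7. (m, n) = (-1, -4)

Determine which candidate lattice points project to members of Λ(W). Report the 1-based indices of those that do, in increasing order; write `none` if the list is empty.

β' = (4−√20)/2 ≈ -0.2361.
#1 (4,-5): internal coord 4 + (-5)·β' = +5.1803; +5.1803 ∉ [0.1, 0.5) → out
#2 (-2,-5): internal coord -2 + (-5)·β' = -0.8197; -0.8197 ∉ [0.1, 0.5) → out
#3 (-2,-8): internal coord -2 + (-8)·β' = -0.1115; -0.1115 ∉ [0.1, 0.5) → out
#4 (0,0): internal coord 0 + (0)·β' = +0.0000; +0.0000 ∉ [0.1, 0.5) → out
#5 (-1,-1): internal coord -1 + (-1)·β' = -0.7639; -0.7639 ∉ [0.1, 0.5) → out
#6 (1,3): internal coord 1 + (3)·β' = +0.2918; +0.2918 ∈ [0.1, 0.5) → IN Λ
#7 (-1,-4): internal coord -1 + (-4)·β' = -0.0557; -0.0557 ∉ [0.1, 0.5) → out

6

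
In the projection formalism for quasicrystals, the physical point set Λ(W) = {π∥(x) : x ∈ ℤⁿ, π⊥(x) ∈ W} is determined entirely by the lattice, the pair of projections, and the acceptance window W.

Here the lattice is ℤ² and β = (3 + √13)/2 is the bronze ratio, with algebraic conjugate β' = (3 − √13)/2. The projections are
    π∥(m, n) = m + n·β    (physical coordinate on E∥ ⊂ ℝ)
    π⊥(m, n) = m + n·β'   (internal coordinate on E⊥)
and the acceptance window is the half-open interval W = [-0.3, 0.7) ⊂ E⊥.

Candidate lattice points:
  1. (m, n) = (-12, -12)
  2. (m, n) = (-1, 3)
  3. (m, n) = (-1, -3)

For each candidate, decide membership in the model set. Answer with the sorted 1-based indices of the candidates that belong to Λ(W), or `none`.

3

Compute β' = (3−√13)/2 = -0.3028, so π⊥(m,n) = m -0.3028·n.
#1 (-12,-12): internal coord -12 + (-12)·β' = -8.3667; -8.3667 ∉ [-0.3, 0.7) → out
#2 (-1,3): internal coord -1 + (3)·β' = -1.9083; -1.9083 ∉ [-0.3, 0.7) → out
#3 (-1,-3): internal coord -1 + (-3)·β' = -0.0917; -0.0917 ∈ [-0.3, 0.7) → IN Λ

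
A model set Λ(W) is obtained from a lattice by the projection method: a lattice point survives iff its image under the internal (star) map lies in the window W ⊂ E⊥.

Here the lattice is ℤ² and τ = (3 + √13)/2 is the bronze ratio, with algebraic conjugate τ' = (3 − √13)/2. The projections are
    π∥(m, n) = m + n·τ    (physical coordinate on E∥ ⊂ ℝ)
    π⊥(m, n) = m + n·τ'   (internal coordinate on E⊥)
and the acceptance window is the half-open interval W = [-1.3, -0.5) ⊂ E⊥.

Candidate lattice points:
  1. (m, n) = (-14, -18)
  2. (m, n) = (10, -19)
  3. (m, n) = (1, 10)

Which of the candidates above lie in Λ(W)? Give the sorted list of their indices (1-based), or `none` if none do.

none

τ' = (3−√13)/2 ≈ -0.302776.
[1] lift (-14,-18): star map gives -8.550039; window check -1.3 ≤ -8.550039 < -0.5 is false → out
[2] lift (10,-19): star map gives 15.752737; window check -1.3 ≤ 15.752737 < -0.5 is false → out
[3] lift (1,10): star map gives -2.027756; window check -1.3 ≤ -2.027756 < -0.5 is false → out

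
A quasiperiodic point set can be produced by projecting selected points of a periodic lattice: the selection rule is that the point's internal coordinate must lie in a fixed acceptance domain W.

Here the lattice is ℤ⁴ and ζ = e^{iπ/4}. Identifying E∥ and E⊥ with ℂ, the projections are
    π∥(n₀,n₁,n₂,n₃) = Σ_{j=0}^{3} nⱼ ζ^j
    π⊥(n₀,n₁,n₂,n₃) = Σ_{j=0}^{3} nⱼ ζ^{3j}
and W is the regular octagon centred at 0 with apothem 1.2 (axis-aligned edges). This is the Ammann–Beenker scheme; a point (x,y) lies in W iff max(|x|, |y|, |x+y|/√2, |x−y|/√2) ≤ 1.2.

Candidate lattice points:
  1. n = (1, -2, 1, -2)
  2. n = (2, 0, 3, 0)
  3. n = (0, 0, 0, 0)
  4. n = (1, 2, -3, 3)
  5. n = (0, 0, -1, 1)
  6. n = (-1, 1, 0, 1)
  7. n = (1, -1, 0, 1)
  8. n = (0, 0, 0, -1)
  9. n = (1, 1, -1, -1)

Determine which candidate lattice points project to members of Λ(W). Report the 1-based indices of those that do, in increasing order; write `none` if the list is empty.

With ζ = e^{iπ/4} the internal vectors are ζ^0,ζ^3,ζ^6,ζ^9.
candidate 1: n = (1, -2, 1, -2) → π⊥ ≈ (+1.0000, -3.8284); max(|x|,|y|,|x±y|/√2) = 3.8284 > 1.2 ⇒ ∉ W
candidate 2: n = (2, 0, 3, 0) → π⊥ ≈ (+2.0000, -3.0000); max(|x|,|y|,|x±y|/√2) = 3.5355 > 1.2 ⇒ ∉ W
candidate 3: n = (0, 0, 0, 0) → π⊥ ≈ (+0.0000, +0.0000); max(|x|,|y|,|x±y|/√2) = 0.0000 ≤ 1.2 ⇒ ∈ W
candidate 4: n = (1, 2, -3, 3) → π⊥ ≈ (+1.7071, +6.5355); max(|x|,|y|,|x±y|/√2) = 6.5355 > 1.2 ⇒ ∉ W
candidate 5: n = (0, 0, -1, 1) → π⊥ ≈ (+0.7071, +1.7071); max(|x|,|y|,|x±y|/√2) = 1.7071 > 1.2 ⇒ ∉ W
candidate 6: n = (-1, 1, 0, 1) → π⊥ ≈ (-1.0000, +1.4142); max(|x|,|y|,|x±y|/√2) = 1.7071 > 1.2 ⇒ ∉ W
candidate 7: n = (1, -1, 0, 1) → π⊥ ≈ (+2.4142, +0.0000); max(|x|,|y|,|x±y|/√2) = 2.4142 > 1.2 ⇒ ∉ W
candidate 8: n = (0, 0, 0, -1) → π⊥ ≈ (-0.7071, -0.7071); max(|x|,|y|,|x±y|/√2) = 1.0000 ≤ 1.2 ⇒ ∈ W
candidate 9: n = (1, 1, -1, -1) → π⊥ ≈ (-0.4142, +1.0000); max(|x|,|y|,|x±y|/√2) = 1.0000 ≤ 1.2 ⇒ ∈ W

3, 8, 9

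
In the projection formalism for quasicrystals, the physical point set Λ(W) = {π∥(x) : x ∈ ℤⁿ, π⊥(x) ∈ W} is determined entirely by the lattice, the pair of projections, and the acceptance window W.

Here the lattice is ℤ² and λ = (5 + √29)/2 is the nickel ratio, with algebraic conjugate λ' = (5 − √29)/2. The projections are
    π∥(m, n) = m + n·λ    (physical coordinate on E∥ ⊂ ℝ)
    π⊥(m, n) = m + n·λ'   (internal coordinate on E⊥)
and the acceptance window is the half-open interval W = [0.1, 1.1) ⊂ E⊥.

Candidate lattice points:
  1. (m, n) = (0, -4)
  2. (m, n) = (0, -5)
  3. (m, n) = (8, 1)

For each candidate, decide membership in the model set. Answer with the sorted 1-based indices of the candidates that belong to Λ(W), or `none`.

Numerically λ ≈ 5.19258 and λ' = −1/λ ≈ -0.19258.
[1] lift (0,-4): star map gives 0.77033; window check 0.1 ≤ 0.77033 < 1.1 is true → IN Λ
[2] lift (0,-5): star map gives 0.96291; window check 0.1 ≤ 0.96291 < 1.1 is true → IN Λ
[3] lift (8,1): star map gives 7.80742; window check 0.1 ≤ 7.80742 < 1.1 is false → out

1, 2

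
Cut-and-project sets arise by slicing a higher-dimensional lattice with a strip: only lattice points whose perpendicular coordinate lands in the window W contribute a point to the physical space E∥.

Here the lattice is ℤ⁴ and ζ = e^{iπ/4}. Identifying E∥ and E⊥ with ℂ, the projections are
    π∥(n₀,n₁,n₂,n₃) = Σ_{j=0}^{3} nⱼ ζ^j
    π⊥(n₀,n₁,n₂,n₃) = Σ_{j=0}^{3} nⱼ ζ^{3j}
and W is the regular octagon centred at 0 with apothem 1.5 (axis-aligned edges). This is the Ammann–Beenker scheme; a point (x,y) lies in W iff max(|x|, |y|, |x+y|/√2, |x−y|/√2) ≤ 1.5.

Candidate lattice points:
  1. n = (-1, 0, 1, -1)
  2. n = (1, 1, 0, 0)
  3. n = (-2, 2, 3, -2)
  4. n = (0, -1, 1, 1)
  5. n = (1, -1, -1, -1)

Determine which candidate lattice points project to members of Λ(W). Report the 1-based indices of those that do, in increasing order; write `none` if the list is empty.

2, 5

With ζ = e^{iπ/4} the internal vectors are ζ^0,ζ^3,ζ^6,ζ^9.
#1 (-1, 0, 1, -1): internal (-1.70711, -1.70711); octagon support 2.41421 vs apothem 1.5 → ∉ W
#2 (1, 1, 0, 0): internal (0.29289, 0.70711); octagon support 0.70711 vs apothem 1.5 → ∈ W
#3 (-2, 2, 3, -2): internal (-4.82843, -3.00000); octagon support 5.53553 vs apothem 1.5 → ∉ W
#4 (0, -1, 1, 1): internal (1.41421, -1.00000); octagon support 1.70711 vs apothem 1.5 → ∉ W
#5 (1, -1, -1, -1): internal (1.00000, -0.41421); octagon support 1.00000 vs apothem 1.5 → ∈ W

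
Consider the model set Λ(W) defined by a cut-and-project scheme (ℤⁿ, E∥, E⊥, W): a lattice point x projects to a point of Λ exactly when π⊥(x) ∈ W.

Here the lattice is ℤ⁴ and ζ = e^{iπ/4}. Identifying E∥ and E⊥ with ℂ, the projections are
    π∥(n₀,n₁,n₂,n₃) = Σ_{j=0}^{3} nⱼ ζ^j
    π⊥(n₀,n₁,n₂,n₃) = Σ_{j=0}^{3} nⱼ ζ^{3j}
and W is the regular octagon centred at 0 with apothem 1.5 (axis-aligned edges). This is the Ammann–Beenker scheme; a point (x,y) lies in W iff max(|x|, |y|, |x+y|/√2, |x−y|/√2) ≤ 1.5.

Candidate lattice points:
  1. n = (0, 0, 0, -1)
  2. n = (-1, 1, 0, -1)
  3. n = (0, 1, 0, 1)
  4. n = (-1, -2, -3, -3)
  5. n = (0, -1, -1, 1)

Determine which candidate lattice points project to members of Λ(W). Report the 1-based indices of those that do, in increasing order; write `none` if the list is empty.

1, 3

With ζ = e^{iπ/4} the internal vectors are ζ^0,ζ^3,ζ^6,ζ^9.
#1 (0, 0, 0, -1): internal (-0.7071, -0.7071); octagon support 1.0000 vs apothem 1.5 → ∈ W
#2 (-1, 1, 0, -1): internal (-2.4142, 0.0000); octagon support 2.4142 vs apothem 1.5 → ∉ W
#3 (0, 1, 0, 1): internal (0.0000, 1.4142); octagon support 1.4142 vs apothem 1.5 → ∈ W
#4 (-1, -2, -3, -3): internal (-1.7071, -0.5355); octagon support 1.7071 vs apothem 1.5 → ∉ W
#5 (0, -1, -1, 1): internal (1.4142, 1.0000); octagon support 1.7071 vs apothem 1.5 → ∉ W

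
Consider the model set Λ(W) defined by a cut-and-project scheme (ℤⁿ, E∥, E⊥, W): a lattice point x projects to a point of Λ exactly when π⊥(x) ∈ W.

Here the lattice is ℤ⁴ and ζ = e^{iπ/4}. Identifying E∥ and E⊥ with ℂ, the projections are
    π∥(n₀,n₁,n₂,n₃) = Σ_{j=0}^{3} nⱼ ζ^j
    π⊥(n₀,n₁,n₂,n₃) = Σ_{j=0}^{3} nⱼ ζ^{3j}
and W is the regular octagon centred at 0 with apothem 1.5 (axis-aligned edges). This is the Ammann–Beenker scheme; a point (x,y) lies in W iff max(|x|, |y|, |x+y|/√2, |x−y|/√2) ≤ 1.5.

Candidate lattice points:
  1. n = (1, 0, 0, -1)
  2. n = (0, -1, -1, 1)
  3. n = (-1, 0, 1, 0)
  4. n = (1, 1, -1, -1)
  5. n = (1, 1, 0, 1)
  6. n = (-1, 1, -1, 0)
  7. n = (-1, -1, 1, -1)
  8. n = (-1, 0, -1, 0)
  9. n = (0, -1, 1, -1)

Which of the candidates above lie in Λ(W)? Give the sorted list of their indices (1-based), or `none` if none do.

With ζ = e^{iπ/4} the internal vectors are ζ^0,ζ^3,ζ^6,ζ^9.
#1 (1, 0, 0, -1): internal (0.29289, -0.70711); octagon support 0.70711 vs apothem 1.5 → ∈ W
#2 (0, -1, -1, 1): internal (1.41421, 1.00000); octagon support 1.70711 vs apothem 1.5 → ∉ W
#3 (-1, 0, 1, 0): internal (-1.00000, -1.00000); octagon support 1.41421 vs apothem 1.5 → ∈ W
#4 (1, 1, -1, -1): internal (-0.41421, 1.00000); octagon support 1.00000 vs apothem 1.5 → ∈ W
#5 (1, 1, 0, 1): internal (1.00000, 1.41421); octagon support 1.70711 vs apothem 1.5 → ∉ W
#6 (-1, 1, -1, 0): internal (-1.70711, 1.70711); octagon support 2.41421 vs apothem 1.5 → ∉ W
#7 (-1, -1, 1, -1): internal (-1.00000, -2.41421); octagon support 2.41421 vs apothem 1.5 → ∉ W
#8 (-1, 0, -1, 0): internal (-1.00000, 1.00000); octagon support 1.41421 vs apothem 1.5 → ∈ W
#9 (0, -1, 1, -1): internal (0.00000, -2.41421); octagon support 2.41421 vs apothem 1.5 → ∉ W

1, 3, 4, 8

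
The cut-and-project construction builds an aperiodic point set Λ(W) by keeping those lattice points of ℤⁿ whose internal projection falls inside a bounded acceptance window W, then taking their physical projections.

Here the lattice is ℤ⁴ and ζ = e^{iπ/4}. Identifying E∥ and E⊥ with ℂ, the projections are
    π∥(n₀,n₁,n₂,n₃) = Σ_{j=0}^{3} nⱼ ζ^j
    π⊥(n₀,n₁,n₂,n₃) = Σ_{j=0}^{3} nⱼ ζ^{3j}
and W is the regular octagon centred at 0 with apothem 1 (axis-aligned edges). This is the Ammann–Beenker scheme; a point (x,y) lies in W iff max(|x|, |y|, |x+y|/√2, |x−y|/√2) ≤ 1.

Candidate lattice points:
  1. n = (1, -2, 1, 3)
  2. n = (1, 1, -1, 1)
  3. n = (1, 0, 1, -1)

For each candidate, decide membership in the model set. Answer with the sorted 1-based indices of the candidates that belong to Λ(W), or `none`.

Internal map: ζ^{3j} for j=0..3 gives (1,0), (−√2/2,√2/2), (0,−1), (√2/2,√2/2).
candidate 1: n = (1, -2, 1, 3) → π⊥ ≈ (+4.5355, -0.2929); max(|x|,|y|,|x±y|/√2) = 4.5355 > 1 ⇒ ∉ W
candidate 2: n = (1, 1, -1, 1) → π⊥ ≈ (+1.0000, +2.4142); max(|x|,|y|,|x±y|/√2) = 2.4142 > 1 ⇒ ∉ W
candidate 3: n = (1, 0, 1, -1) → π⊥ ≈ (+0.2929, -1.7071); max(|x|,|y|,|x±y|/√2) = 1.7071 > 1 ⇒ ∉ W

none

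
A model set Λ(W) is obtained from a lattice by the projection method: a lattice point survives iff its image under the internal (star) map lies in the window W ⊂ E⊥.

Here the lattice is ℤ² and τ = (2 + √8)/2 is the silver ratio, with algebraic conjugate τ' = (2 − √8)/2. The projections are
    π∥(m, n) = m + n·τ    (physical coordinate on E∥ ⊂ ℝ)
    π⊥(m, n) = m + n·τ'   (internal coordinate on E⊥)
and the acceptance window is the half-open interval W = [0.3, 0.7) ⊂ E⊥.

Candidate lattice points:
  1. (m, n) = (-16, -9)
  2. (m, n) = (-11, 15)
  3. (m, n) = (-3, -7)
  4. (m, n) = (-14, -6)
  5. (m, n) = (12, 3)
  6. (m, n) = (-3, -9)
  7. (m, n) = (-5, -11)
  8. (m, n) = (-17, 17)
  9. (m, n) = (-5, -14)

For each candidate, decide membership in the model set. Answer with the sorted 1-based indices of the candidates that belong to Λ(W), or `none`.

Compute τ' = (2−√8)/2 = -0.4142, so π⊥(m,n) = m -0.4142·n.
candidate 1: (m,n)=(-16,-9) → π∥ = -16-9·τ ≈ -37.7279, π⊥ = -16-9·τ' ≈ -12.2721 ∉ [0.3, 0.7) ⇒ out
candidate 2: (m,n)=(-11,15) → π∥ = -11+15·τ ≈ 25.2132, π⊥ = -11+15·τ' ≈ -17.2132 ∉ [0.3, 0.7) ⇒ out
candidate 3: (m,n)=(-3,-7) → π∥ = -3-7·τ ≈ -19.8995, π⊥ = -3-7·τ' ≈ -0.1005 ∉ [0.3, 0.7) ⇒ out
candidate 4: (m,n)=(-14,-6) → π∥ = -14-6·τ ≈ -28.4853, π⊥ = -14-6·τ' ≈ -11.5147 ∉ [0.3, 0.7) ⇒ out
candidate 5: (m,n)=(12,3) → π∥ = 12+3·τ ≈ 19.2426, π⊥ = 12+3·τ' ≈ 10.7574 ∉ [0.3, 0.7) ⇒ out
candidate 6: (m,n)=(-3,-9) → π∥ = -3-9·τ ≈ -24.7279, π⊥ = -3-9·τ' ≈ 0.7279 ∉ [0.3, 0.7) ⇒ out
candidate 7: (m,n)=(-5,-11) → π∥ = -5-11·τ ≈ -31.5563, π⊥ = -5-11·τ' ≈ -0.4437 ∉ [0.3, 0.7) ⇒ out
candidate 8: (m,n)=(-17,17) → π∥ = -17+17·τ ≈ 24.0416, π⊥ = -17+17·τ' ≈ -24.0416 ∉ [0.3, 0.7) ⇒ out
candidate 9: (m,n)=(-5,-14) → π∥ = -5-14·τ ≈ -38.7990, π⊥ = -5-14·τ' ≈ 0.7990 ∉ [0.3, 0.7) ⇒ out

none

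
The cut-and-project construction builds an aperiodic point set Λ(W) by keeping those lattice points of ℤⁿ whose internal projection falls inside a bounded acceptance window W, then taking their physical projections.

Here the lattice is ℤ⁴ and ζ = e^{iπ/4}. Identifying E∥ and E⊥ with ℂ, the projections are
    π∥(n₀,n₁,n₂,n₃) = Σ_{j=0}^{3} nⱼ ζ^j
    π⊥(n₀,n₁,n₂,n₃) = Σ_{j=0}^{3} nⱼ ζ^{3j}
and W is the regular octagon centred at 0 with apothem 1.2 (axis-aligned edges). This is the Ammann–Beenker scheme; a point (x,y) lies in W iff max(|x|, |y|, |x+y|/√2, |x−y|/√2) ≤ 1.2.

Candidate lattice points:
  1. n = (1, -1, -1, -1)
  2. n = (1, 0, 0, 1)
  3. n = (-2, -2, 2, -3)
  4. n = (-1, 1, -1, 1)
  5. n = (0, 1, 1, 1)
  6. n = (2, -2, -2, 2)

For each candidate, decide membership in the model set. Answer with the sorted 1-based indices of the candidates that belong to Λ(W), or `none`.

With ζ = e^{iπ/4} the internal vectors are ζ^0,ζ^3,ζ^6,ζ^9.
#1 (1, -1, -1, -1): internal (1.0000, -0.4142); octagon support 1.0000 vs apothem 1.2 → ∈ W
#2 (1, 0, 0, 1): internal (1.7071, 0.7071); octagon support 1.7071 vs apothem 1.2 → ∉ W
#3 (-2, -2, 2, -3): internal (-2.7071, -5.5355); octagon support 5.8284 vs apothem 1.2 → ∉ W
#4 (-1, 1, -1, 1): internal (-1.0000, 2.4142); octagon support 2.4142 vs apothem 1.2 → ∉ W
#5 (0, 1, 1, 1): internal (0.0000, 0.4142); octagon support 0.4142 vs apothem 1.2 → ∈ W
#6 (2, -2, -2, 2): internal (4.8284, 2.0000); octagon support 4.8284 vs apothem 1.2 → ∉ W

1, 5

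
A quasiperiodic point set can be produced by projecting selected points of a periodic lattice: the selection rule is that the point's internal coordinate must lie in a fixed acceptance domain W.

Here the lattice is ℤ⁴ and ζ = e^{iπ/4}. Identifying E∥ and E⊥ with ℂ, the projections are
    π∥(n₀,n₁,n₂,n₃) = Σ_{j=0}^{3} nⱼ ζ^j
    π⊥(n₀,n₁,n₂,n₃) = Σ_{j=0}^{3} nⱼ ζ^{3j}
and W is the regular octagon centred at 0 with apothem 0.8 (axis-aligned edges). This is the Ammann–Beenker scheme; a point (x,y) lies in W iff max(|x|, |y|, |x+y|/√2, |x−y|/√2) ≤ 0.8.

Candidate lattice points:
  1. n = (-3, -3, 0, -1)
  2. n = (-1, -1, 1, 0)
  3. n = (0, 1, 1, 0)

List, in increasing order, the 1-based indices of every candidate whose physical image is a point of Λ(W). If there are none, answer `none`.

π⊥(n) = n₀ + n₁ζ³ + n₂ζ⁶ + n₃ζ⁹ where ζ = e^{iπ/4}.
#1 (-3, -3, 0, -1): internal (-1.58579, -2.82843); octagon support 3.12132 vs apothem 0.8 → ∉ W
#2 (-1, -1, 1, 0): internal (-0.29289, -1.70711); octagon support 1.70711 vs apothem 0.8 → ∉ W
#3 (0, 1, 1, 0): internal (-0.70711, -0.29289); octagon support 0.70711 vs apothem 0.8 → ∈ W

3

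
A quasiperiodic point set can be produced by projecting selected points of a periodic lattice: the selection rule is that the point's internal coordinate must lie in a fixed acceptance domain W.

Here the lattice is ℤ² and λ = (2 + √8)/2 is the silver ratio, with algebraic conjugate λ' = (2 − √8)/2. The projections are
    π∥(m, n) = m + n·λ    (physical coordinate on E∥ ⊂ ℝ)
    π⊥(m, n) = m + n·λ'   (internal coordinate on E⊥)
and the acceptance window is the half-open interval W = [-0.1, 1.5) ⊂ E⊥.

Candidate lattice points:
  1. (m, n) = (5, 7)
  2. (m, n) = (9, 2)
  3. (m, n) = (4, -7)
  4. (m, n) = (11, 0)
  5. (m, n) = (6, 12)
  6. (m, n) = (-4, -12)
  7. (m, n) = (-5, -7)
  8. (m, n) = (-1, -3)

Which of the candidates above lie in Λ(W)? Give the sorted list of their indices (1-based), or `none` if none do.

5, 6, 8

λ' = (2−√8)/2 ≈ -0.4142.
[1] lift (5,7): star map gives 2.1005; window check -0.1 ≤ 2.1005 < 1.5 is false → out
[2] lift (9,2): star map gives 8.1716; window check -0.1 ≤ 8.1716 < 1.5 is false → out
[3] lift (4,-7): star map gives 6.8995; window check -0.1 ≤ 6.8995 < 1.5 is false → out
[4] lift (11,0): star map gives 11.0000; window check -0.1 ≤ 11.0000 < 1.5 is false → out
[5] lift (6,12): star map gives 1.0294; window check -0.1 ≤ 1.0294 < 1.5 is true → IN Λ
[6] lift (-4,-12): star map gives 0.9706; window check -0.1 ≤ 0.9706 < 1.5 is true → IN Λ
[7] lift (-5,-7): star map gives -2.1005; window check -0.1 ≤ -2.1005 < 1.5 is false → out
[8] lift (-1,-3): star map gives 0.2426; window check -0.1 ≤ 0.2426 < 1.5 is true → IN Λ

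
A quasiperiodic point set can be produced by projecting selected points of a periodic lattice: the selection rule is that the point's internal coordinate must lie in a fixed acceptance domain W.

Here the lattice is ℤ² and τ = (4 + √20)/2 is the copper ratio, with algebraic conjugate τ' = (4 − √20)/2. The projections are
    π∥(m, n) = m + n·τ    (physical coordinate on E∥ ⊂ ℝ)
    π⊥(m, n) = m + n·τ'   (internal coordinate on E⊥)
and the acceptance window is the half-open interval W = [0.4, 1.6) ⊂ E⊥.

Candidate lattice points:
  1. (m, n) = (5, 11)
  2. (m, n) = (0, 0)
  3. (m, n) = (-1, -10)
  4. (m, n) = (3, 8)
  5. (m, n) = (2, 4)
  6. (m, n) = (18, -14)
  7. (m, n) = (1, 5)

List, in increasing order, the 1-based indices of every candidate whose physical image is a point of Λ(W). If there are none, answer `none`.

Compute τ' = (4−√20)/2 = -0.23607, so π⊥(m,n) = m -0.23607·n.
[1] lift (5,11): star map gives 2.40325; window check 0.4 ≤ 2.40325 < 1.6 is false → out
[2] lift (0,0): star map gives 0.00000; window check 0.4 ≤ 0.00000 < 1.6 is false → out
[3] lift (-1,-10): star map gives 1.36068; window check 0.4 ≤ 1.36068 < 1.6 is true → IN Λ
[4] lift (3,8): star map gives 1.11146; window check 0.4 ≤ 1.11146 < 1.6 is true → IN Λ
[5] lift (2,4): star map gives 1.05573; window check 0.4 ≤ 1.05573 < 1.6 is true → IN Λ
[6] lift (18,-14): star map gives 21.30495; window check 0.4 ≤ 21.30495 < 1.6 is false → out
[7] lift (1,5): star map gives -0.18034; window check 0.4 ≤ -0.18034 < 1.6 is false → out

3, 4, 5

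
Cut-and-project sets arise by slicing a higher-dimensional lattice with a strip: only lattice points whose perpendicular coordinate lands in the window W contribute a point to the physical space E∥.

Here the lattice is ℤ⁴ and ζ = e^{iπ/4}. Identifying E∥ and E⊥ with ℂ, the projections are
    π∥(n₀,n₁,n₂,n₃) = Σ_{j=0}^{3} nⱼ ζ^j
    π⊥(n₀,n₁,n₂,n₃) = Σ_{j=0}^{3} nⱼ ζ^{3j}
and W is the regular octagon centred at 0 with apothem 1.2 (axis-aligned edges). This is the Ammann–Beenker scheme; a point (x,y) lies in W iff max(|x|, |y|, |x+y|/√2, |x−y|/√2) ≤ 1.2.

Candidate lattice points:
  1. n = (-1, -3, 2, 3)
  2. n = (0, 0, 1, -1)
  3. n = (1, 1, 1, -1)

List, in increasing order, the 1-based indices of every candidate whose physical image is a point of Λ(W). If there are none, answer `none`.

π⊥(n) = n₀ + n₁ζ³ + n₂ζ⁶ + n₃ζ⁹ where ζ = e^{iπ/4}.
#1 (-1, -3, 2, 3): internal (3.24264, -2.00000); octagon support 3.70711 vs apothem 1.2 → ∉ W
#2 (0, 0, 1, -1): internal (-0.70711, -1.70711); octagon support 1.70711 vs apothem 1.2 → ∉ W
#3 (1, 1, 1, -1): internal (-0.41421, -1.00000); octagon support 1.00000 vs apothem 1.2 → ∈ W

3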